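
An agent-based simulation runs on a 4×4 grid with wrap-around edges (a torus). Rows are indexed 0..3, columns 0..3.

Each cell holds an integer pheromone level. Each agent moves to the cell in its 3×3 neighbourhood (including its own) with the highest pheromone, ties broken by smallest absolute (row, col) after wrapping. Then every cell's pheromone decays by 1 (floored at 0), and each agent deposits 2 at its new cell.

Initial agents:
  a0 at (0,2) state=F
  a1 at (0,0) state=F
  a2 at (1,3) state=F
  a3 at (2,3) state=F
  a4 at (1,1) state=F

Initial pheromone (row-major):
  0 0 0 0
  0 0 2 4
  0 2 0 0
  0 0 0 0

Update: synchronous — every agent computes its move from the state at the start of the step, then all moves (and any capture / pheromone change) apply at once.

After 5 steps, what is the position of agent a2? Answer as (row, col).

(1, 3)

t=1: a0@(1,3) a1@(1,3) a2@(1,3) a3@(1,3) a4@(1,2) | pheromone: 0 0 0 0 / 0 0 3 11 / 0 1 0 0 / 0 0 0 0
t=2: a0@(1,3) a1@(1,3) a2@(1,3) a3@(1,3) a4@(1,3) | pheromone: 0 0 0 0 / 0 0 2 20 / 0 0 0 0 / 0 0 0 0
t=3: a0@(1,3) a1@(1,3) a2@(1,3) a3@(1,3) a4@(1,3) | pheromone: 0 0 0 0 / 0 0 1 29 / 0 0 0 0 / 0 0 0 0
t=4: a0@(1,3) a1@(1,3) a2@(1,3) a3@(1,3) a4@(1,3) | pheromone: 0 0 0 0 / 0 0 0 38 / 0 0 0 0 / 0 0 0 0
t=5: a0@(1,3) a1@(1,3) a2@(1,3) a3@(1,3) a4@(1,3) | pheromone: 0 0 0 0 / 0 0 0 47 / 0 0 0 0 / 0 0 0 0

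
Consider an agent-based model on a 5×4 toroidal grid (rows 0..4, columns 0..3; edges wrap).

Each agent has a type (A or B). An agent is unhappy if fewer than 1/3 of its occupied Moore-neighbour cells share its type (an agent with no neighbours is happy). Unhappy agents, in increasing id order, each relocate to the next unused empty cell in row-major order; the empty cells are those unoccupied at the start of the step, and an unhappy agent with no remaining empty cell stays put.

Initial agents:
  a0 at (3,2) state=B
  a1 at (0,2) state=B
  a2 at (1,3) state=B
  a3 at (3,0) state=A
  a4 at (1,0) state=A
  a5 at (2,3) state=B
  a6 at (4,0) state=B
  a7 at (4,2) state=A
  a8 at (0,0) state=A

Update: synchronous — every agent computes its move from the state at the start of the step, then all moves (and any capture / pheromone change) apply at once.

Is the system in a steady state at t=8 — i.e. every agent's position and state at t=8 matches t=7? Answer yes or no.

yes

t=1: a0@(3,2):B a1@(0,2):B a2@(1,3):B a3@(0,1):A a4@(1,0):A a5@(2,3):B a6@(0,3):B a7@(1,1):A a8@(0,0):A
t=2: (unchanged — steady state)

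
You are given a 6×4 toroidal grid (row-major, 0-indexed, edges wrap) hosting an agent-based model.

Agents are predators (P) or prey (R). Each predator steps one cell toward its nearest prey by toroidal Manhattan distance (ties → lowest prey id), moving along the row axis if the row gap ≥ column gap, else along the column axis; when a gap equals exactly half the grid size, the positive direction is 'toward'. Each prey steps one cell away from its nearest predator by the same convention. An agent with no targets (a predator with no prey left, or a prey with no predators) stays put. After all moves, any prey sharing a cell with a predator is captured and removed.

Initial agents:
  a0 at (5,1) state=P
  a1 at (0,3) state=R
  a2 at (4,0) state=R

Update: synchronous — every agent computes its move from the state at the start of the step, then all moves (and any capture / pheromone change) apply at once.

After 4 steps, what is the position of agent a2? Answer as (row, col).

t=1: a0@(4,1):P a1@(0,2):R a2@(3,0):R
t=2: a0@(3,1):P a1@(1,2):R a2@(2,0):R
t=3: a0@(2,1):P a1@(0,2):R a2@(1,0):R
t=4: a0@(1,1):P a1@(5,2):R a2@(0,0):R

(0, 0)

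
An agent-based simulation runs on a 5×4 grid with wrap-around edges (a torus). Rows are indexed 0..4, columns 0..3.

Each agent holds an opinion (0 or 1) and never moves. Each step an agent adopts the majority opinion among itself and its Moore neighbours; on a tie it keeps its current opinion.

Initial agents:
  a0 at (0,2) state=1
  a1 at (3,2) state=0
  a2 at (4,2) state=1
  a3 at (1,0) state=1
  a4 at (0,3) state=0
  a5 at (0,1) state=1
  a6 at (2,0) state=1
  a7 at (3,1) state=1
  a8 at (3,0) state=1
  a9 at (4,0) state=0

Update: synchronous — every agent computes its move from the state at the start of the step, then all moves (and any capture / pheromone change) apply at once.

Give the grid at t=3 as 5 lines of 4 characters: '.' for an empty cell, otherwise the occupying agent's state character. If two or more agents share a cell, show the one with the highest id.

t=1: a0@(0,2):1 a1@(3,2):1 a2@(4,2):1 a3@(1,0):1 a4@(0,3):1 a5@(0,1):1 a6@(2,0):1 a7@(3,1):1 a8@(3,0):1 a9@(4,0):1
t=2: (unchanged — steady state)

.111
1...
1...
111.
1.1.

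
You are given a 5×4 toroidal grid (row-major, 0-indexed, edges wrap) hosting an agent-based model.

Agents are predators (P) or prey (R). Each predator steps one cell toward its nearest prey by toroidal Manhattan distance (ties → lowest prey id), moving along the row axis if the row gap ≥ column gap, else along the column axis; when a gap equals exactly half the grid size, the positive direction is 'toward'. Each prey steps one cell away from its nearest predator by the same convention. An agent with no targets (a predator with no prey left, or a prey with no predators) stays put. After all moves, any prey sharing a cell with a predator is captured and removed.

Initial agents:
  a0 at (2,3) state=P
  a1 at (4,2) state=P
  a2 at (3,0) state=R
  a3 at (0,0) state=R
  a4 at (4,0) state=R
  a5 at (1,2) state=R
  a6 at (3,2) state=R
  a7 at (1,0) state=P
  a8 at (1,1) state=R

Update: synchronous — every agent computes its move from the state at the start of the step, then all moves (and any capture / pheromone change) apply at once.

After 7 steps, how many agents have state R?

5

t=1: a0@(3,3):P a1@(3,2):P a2@(4,0):R a3@(4,0):R a4@(4,3):R a5@(0,2):R a6@(2,2):R a7@(0,0):P a8@(1,2):R
t=2: a0@(4,3):P a1@(2,2):P a2@(3,0):R a3@(3,0):R a4@(0,3):R a5@(1,2):R a6@(1,2):R a7@(4,0):P a8@(0,2):R
t=3: a0@(0,3):P a1@(1,2):P a2@(2,0):R a3@(2,0):R a4@(1,3):R a5@(0,2):R a6@(0,2):R a7@(3,0):P
t=4: a0@(1,3):P a1@(1,3):P a2@(1,0):R a3@(1,0):R a4@(2,3):R a5@(0,1):R a6@(0,1):R a7@(2,0):P
t=5: a0@(1,0):P a1@(1,0):P a2@(1,1):R a3@(1,1):R a4@(3,3):R a5@(0,0):R a6@(0,0):R a7@(1,0):P
t=6: a0@(1,1):P a1@(1,1):P a2@(1,2):R a3@(1,2):R a4@(4,3):R a5@(4,0):R a6@(4,0):R a7@(1,1):P
t=7: a0@(1,2):P a1@(1,2):P a2@(1,3):R a3@(1,3):R a4@(3,3):R a5@(3,0):R a6@(3,0):R a7@(1,2):P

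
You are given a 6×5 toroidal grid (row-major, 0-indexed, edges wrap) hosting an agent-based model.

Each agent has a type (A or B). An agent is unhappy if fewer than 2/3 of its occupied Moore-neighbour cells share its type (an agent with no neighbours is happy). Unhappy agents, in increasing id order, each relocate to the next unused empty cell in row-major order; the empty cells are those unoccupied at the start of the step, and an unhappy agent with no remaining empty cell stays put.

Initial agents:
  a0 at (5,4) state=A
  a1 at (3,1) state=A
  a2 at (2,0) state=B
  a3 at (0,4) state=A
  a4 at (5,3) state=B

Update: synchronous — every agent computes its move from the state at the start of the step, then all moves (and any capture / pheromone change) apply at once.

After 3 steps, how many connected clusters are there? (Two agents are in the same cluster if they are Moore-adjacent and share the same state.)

t=1: a0@(0,0):A a1@(0,1):A a2@(0,2):B a3@(0,3):A a4@(1,0):B
t=2: a0@(0,4):A a1@(1,1):A a2@(1,2):B a3@(1,3):A a4@(1,4):B
t=3: a0@(0,0):A a1@(0,1):A a2@(0,2):B a3@(0,3):A a4@(1,0):B

4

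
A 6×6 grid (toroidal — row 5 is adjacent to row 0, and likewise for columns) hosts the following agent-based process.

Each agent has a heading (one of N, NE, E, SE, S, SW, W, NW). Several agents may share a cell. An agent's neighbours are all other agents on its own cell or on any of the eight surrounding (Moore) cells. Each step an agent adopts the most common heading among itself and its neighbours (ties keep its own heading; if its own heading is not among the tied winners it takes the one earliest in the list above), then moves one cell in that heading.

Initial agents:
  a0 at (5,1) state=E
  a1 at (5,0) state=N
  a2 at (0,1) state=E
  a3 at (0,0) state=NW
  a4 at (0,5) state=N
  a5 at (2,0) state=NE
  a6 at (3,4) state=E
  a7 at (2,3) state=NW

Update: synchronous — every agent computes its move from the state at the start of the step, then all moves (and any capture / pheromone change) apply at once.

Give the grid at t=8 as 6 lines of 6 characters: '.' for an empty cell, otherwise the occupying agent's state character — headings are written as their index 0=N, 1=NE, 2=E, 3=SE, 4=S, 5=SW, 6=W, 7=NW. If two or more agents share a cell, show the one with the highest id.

t=1: a0@(5,2):E a1@(4,0):N a2@(0,2):E a3@(5,0):N a4@(5,5):N a5@(1,1):NE a6@(3,5):E a7@(1,2):NW
t=2: a0@(5,3):E a1@(3,0):N a2@(0,3):E a3@(4,0):N a4@(4,5):N a5@(0,2):NE a6@(3,0):E a7@(0,1):NW
t=3: a0@(5,4):E a1@(2,0):N a2@(0,4):E a3@(3,0):N a4@(3,5):N a5@(0,3):E a6@(2,0):N a7@(5,0):NW
t=4: a0@(5,5):E a1@(1,0):N a2@(0,5):E a3@(2,0):N a4@(2,5):N a5@(0,4):E a6@(1,0):N a7@(4,5):NW
t=5: a0@(5,0):E a1@(0,0):N a2@(0,0):E a3@(1,0):N a4@(1,5):N a5@(0,5):E a6@(0,0):N a7@(3,4):NW
t=6: a0@(5,1):E a1@(5,0):N a2@(5,0):N a3@(0,0):N a4@(0,5):N a5@(5,5):N a6@(5,0):N a7@(2,3):NW
t=7: a0@(4,1):N a1@(4,0):N a2@(4,0):N a3@(5,0):N a4@(5,5):N a5@(4,5):N a6@(4,0):N a7@(1,2):NW
t=8: a0@(3,1):N a1@(3,0):N a2@(3,0):N a3@(4,0):N a4@(4,5):N a5@(3,5):N a6@(3,0):N a7@(0,1):NW

.7....
......
......
00...0
0....0
......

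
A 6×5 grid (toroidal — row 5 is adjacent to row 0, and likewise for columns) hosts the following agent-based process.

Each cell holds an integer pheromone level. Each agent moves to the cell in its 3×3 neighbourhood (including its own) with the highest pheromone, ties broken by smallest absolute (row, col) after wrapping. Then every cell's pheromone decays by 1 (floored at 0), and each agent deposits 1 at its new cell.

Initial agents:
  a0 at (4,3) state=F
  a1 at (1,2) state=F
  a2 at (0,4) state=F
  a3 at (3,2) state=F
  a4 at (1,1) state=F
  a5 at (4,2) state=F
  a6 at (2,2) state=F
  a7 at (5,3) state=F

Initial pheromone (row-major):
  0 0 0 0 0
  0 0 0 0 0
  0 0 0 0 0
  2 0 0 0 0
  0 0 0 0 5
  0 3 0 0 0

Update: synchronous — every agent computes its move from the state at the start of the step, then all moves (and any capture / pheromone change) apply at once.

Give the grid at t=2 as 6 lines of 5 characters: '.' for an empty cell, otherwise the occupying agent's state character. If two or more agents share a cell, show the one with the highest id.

t=1: a0@(4,4) a1@(0,1) a2@(0,0) a3@(2,1) a4@(0,0) a5@(5,1) a6@(1,1) a7@(4,4) | pheromone: 2 1 0 0 0 / 0 1 0 0 0 / 0 1 0 0 0 / 1 0 0 0 0 / 0 0 0 0 6 / 0 3 0 0 0
t=2: a0@(4,4) a1@(5,1) a2@(5,1) a3@(1,1) a4@(5,1) a5@(5,1) a6@(0,0) a7@(4,4) | pheromone: 2 0 0 0 0 / 0 1 0 0 0 / 0 0 0 0 0 / 0 0 0 0 0 / 0 0 0 0 7 / 0 6 0 0 0

F....
.F...
.....
.....
....F
.F...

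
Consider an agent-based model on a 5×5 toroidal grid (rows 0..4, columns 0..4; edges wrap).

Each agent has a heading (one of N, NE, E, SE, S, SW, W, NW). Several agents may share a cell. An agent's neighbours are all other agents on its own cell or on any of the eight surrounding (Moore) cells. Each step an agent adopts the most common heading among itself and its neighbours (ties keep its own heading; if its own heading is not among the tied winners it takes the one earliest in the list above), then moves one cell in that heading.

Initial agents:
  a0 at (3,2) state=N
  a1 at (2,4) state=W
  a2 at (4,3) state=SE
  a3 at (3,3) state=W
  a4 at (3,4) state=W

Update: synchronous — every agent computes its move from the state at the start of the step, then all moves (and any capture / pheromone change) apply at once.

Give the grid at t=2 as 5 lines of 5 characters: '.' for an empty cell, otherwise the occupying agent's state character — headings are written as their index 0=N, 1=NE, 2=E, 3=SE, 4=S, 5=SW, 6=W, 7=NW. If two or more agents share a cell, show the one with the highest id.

t=1: a0@(2,2):N a1@(2,3):W a2@(4,2):W a3@(3,2):W a4@(3,3):W
t=2: a0@(2,1):W a1@(2,2):W a2@(4,1):W a3@(3,1):W a4@(3,2):W

.....
.....
.66..
.66..
.6...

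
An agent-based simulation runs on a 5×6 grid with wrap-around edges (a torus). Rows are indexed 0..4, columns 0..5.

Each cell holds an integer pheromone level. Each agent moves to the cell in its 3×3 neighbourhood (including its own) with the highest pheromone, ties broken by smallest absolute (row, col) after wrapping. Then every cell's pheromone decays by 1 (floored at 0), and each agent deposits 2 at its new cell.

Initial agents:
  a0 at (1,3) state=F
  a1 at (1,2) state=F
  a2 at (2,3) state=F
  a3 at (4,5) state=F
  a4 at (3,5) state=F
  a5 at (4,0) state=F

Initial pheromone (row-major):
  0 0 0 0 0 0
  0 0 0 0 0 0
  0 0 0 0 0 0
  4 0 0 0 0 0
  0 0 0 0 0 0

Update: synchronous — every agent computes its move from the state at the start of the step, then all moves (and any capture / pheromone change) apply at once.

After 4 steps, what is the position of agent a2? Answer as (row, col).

(0, 1)

t=1: a0@(0,2) a1@(0,1) a2@(1,2) a3@(3,0) a4@(3,0) a5@(3,0) | pheromone: 0 2 2 0 0 0 / 0 0 2 0 0 0 / 0 0 0 0 0 0 / 9 0 0 0 0 0 / 0 0 0 0 0 0
t=2: a0@(0,1) a1@(0,1) a2@(0,1) a3@(3,0) a4@(3,0) a5@(3,0) | pheromone: 0 7 1 0 0 0 / 0 0 1 0 0 0 / 0 0 0 0 0 0 / 14 0 0 0 0 0 / 0 0 0 0 0 0
t=3: a0@(0,1) a1@(0,1) a2@(0,1) a3@(3,0) a4@(3,0) a5@(3,0) | pheromone: 0 12 0 0 0 0 / 0 0 0 0 0 0 / 0 0 0 0 0 0 / 19 0 0 0 0 0 / 0 0 0 0 0 0
t=4: a0@(0,1) a1@(0,1) a2@(0,1) a3@(3,0) a4@(3,0) a5@(3,0) | pheromone: 0 17 0 0 0 0 / 0 0 0 0 0 0 / 0 0 0 0 0 0 / 24 0 0 0 0 0 / 0 0 0 0 0 0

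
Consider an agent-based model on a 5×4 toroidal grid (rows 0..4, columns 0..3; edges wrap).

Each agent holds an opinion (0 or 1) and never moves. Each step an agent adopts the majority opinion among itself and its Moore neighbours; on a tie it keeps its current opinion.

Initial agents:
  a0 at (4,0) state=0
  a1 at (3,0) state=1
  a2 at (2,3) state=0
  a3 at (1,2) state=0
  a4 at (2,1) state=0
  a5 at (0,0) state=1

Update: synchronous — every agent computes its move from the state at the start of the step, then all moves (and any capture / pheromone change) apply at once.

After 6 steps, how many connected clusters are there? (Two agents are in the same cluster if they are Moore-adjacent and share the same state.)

2

t=1: a0@(4,0):1 a1@(3,0):0 a2@(2,3):0 a3@(1,2):0 a4@(2,1):0 a5@(0,0):1
t=2: (unchanged — steady state)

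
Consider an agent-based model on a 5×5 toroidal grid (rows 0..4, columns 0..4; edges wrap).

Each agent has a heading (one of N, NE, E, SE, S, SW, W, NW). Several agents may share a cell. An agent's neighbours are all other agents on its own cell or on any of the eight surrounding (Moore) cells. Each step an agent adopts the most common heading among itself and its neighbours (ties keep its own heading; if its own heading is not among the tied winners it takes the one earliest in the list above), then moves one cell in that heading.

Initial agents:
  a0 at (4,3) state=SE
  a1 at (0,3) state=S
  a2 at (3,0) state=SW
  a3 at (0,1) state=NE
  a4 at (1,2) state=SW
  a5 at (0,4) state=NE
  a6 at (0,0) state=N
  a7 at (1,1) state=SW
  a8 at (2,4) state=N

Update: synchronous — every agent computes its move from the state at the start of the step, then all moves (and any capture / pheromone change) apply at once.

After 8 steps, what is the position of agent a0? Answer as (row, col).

t=1: a0@(0,4):SE a1@(1,3):S a2@(4,4):SW a3@(1,0):SW a4@(2,1):SW a5@(4,0):NE a6@(4,1):NE a7@(2,0):SW a8@(1,4):N
t=2: a0@(1,3):SW a1@(2,3):S a2@(0,3):SW a3@(2,4):SW a4@(3,0):SW a5@(3,1):NE a6@(3,2):NE a7@(3,4):SW a8@(2,3):SW
t=3: a0@(2,2):SW a1@(3,2):SW a2@(1,2):SW a3@(3,3):SW a4@(4,4):SW a5@(2,2):NE a6@(2,3):NE a7@(4,3):SW a8@(3,2):SW
t=4: a0@(3,1):SW a1@(4,1):SW a2@(2,1):SW a3@(4,2):SW a4@(0,3):SW a5@(3,1):SW a6@(3,2):SW a7@(0,2):SW a8@(4,1):SW
t=5: a0@(4,0):SW a1@(0,0):SW a2@(3,0):SW a3@(0,1):SW a4@(1,2):SW a5@(4,0):SW a6@(4,1):SW a7@(1,1):SW a8@(0,0):SW
t=6: a0@(0,4):SW a1@(1,4):SW a2@(4,4):SW a3@(1,0):SW a4@(2,1):SW a5@(0,4):SW a6@(0,0):SW a7@(2,0):SW a8@(1,4):SW
t=7: a0@(1,3):SW a1@(2,3):SW a2@(0,3):SW a3@(2,4):SW a4@(3,0):SW a5@(1,3):SW a6@(1,4):SW a7@(3,4):SW a8@(2,3):SW
t=8: a0@(2,2):SW a1@(3,2):SW a2@(1,2):SW a3@(3,3):SW a4@(4,4):SW a5@(2,2):SW a6@(2,3):SW a7@(4,3):SW a8@(3,2):SW

(2, 2)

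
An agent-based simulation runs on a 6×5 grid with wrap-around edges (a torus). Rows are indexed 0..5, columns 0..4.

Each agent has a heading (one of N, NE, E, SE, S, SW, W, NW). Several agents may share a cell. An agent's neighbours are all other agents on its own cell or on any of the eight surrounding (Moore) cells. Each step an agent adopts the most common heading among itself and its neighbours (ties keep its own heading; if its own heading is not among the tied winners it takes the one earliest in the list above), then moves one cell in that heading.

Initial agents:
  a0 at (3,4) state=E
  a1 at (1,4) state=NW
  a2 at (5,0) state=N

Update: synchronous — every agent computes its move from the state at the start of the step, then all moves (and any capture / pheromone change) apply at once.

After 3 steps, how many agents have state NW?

t=1: a0@(3,0):E a1@(0,3):NW a2@(4,0):N
t=2: a0@(3,1):E a1@(5,2):NW a2@(3,0):N
t=3: a0@(3,2):E a1@(4,1):NW a2@(2,0):N

1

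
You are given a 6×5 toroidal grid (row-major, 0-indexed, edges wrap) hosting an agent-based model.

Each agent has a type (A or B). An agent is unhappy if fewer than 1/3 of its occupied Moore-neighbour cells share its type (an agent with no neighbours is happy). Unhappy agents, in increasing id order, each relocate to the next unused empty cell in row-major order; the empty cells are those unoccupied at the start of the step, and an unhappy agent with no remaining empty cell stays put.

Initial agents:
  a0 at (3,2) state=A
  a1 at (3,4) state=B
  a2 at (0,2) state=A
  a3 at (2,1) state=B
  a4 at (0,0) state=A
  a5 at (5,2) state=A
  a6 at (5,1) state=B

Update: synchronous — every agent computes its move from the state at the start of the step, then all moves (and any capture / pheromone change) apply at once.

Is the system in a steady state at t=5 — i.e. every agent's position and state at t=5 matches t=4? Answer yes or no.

t=1: a0@(0,1):A a1@(3,4):B a2@(0,2):A a3@(0,3):B a4@(0,4):A a5@(5,2):A a6@(1,0):B
t=2: a0@(0,1):A a1@(3,4):B a2@(0,2):A a3@(0,0):B a4@(1,1):A a5@(5,2):A a6@(1,2):B
t=3: a0@(0,1):A a1@(3,4):B a2@(0,2):A a3@(0,3):B a4@(1,1):A a5@(5,2):A a6@(0,4):B
t=4: (unchanged — steady state)

yes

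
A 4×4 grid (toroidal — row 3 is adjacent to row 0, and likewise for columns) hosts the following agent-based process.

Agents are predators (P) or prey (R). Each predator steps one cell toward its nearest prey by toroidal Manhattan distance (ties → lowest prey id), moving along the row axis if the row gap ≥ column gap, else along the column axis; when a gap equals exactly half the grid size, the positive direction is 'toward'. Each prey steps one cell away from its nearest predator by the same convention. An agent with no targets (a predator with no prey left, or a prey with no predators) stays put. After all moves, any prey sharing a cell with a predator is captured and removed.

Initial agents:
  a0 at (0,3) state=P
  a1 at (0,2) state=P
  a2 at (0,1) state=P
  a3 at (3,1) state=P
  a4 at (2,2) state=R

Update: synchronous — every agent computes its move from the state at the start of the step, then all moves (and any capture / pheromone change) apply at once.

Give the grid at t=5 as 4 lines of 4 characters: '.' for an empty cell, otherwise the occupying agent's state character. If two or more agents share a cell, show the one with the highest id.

....
.PPP
.P..
....

t=1: a0@(1,3):P a1@(1,2):P a2@(1,1):P a3@(2,1):P
t=2: (unchanged — steady state)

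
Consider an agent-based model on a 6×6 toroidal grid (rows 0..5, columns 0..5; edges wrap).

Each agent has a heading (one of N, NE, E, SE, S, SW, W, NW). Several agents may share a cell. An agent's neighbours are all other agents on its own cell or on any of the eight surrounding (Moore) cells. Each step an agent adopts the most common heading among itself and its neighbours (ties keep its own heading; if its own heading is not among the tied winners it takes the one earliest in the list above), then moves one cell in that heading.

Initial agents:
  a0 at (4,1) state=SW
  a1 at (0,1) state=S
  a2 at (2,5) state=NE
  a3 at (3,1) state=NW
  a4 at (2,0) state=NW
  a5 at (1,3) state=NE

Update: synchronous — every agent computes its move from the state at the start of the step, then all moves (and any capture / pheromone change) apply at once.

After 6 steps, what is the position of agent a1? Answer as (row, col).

(0, 1)

t=1: a0@(5,0):SW a1@(1,1):S a2@(1,0):NE a3@(2,0):NW a4@(1,5):NW a5@(0,4):NE
t=2: a0@(0,5):SW a1@(2,1):S a2@(0,5):NW a3@(1,5):NW a4@(0,4):NW a5@(5,5):NE
t=3: a0@(5,4):NW a1@(3,1):S a2@(5,4):NW a3@(0,4):NW a4@(5,3):NW a5@(4,4):NW
t=4: a0@(4,3):NW a1@(4,1):S a2@(4,3):NW a3@(5,3):NW a4@(4,2):NW a5@(3,3):NW
t=5: a0@(3,2):NW a1@(5,1):S a2@(3,2):NW a3@(4,2):NW a4@(3,1):NW a5@(2,2):NW
t=6: a0@(2,1):NW a1@(0,1):S a2@(2,1):NW a3@(3,1):NW a4@(2,0):NW a5@(1,1):NW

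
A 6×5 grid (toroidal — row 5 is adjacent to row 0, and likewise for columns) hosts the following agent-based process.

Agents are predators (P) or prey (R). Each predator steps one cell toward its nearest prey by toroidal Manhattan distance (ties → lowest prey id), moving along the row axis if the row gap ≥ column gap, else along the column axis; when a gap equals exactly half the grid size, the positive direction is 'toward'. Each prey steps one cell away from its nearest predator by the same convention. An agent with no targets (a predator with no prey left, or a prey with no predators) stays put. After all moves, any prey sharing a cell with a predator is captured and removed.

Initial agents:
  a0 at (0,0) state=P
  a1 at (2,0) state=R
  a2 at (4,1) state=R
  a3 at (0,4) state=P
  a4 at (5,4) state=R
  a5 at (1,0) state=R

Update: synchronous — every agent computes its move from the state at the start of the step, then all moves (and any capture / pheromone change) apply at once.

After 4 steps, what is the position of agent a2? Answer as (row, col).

t=1: a0@(1,0):P a1@(3,0):R a2@(3,1):R a3@(5,4):P a4@(4,4):R a5@(2,0):R
t=2: a0@(2,0):P a1@(4,0):R a2@(4,1):R a3@(4,4):P a4@(3,4):R a5@(3,0):R
t=3: a0@(3,0):P a1@(4,1):R a2@(4,2):R a3@(4,0):P a4@(2,4):R
t=4: a0@(4,0):P a1@(4,2):R a2@(4,3):R a3@(4,1):P a4@(1,4):R

(4, 3)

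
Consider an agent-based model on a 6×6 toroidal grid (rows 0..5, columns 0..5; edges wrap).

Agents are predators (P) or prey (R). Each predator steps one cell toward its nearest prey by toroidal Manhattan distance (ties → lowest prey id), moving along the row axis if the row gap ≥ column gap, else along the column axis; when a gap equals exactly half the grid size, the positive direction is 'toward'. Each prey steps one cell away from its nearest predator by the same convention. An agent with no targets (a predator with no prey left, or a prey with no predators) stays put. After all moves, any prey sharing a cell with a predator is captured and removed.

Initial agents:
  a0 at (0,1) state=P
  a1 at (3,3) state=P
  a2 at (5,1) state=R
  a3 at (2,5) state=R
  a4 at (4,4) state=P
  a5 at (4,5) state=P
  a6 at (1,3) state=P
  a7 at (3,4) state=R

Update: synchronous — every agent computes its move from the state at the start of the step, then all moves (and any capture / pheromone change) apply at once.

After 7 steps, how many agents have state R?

1

t=1: a0@(5,1):P a1@(3,4):P a2@(4,1):R a3@(1,5):R a4@(3,4):P a5@(3,5):P a6@(1,4):P
t=2: a0@(4,1):P a1@(2,4):P a2@(3,1):R a3@(1,0):R a4@(2,4):P a5@(2,5):P a6@(1,5):P
t=3: a0@(3,1):P a1@(2,5):P a2@(2,1):R a3@(1,1):R a4@(2,5):P a5@(1,5):P a6@(1,0):P
t=4: a0@(2,1):P a1@(2,0):P a3@(1,2):R a4@(2,0):P a5@(1,0):P a6@(1,1):P
t=5: a0@(1,1):P a1@(2,1):P a3@(1,3):R a4@(2,1):P a5@(1,1):P a6@(1,2):P
t=6: a0@(1,2):P a1@(2,2):P a3@(1,4):R a4@(2,2):P a5@(1,2):P a6@(1,3):P
t=7: a0@(1,3):P a1@(2,3):P a3@(1,5):R a4@(2,3):P a5@(1,3):P a6@(1,4):P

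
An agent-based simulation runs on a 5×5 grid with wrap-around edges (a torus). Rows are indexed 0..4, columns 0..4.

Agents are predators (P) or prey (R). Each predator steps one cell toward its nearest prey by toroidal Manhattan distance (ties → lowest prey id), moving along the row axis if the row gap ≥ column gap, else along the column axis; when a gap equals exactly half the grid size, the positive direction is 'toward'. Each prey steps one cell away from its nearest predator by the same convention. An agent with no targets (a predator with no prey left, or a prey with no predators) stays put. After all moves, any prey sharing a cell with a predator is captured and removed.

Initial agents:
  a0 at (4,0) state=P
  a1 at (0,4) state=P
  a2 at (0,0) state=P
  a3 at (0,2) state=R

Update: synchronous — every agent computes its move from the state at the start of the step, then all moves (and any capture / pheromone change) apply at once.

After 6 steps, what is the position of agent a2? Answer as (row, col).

(0, 1)

t=1: a0@(4,1):P a1@(0,3):P a2@(0,1):P
t=2: (unchanged — steady state)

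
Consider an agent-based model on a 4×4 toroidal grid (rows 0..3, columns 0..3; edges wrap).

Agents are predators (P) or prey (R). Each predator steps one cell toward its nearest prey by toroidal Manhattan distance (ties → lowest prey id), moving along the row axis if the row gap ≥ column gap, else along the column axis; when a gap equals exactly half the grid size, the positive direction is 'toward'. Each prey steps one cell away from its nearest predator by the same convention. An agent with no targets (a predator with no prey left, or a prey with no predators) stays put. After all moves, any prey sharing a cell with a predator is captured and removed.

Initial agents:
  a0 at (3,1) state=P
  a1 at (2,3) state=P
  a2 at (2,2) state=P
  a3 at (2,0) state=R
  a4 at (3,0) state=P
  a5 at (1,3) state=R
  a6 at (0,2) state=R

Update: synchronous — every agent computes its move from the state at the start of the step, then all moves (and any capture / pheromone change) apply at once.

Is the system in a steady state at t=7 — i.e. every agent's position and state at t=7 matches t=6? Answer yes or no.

t=1: a0@(2,1):P a1@(2,0):P a2@(2,3):P a4@(2,0):P a5@(0,3):R a6@(1,2):R
t=2: a0@(1,1):P a1@(3,0):P a2@(3,3):P a4@(3,0):P a6@(0,2):R
t=3: a0@(0,1):P a1@(3,1):P a2@(0,3):P a4@(3,1):P a6@(3,2):R
t=4: a0@(3,1):P a1@(3,2):P a2@(3,3):P a4@(3,2):P
t=5: (unchanged — steady state)

yes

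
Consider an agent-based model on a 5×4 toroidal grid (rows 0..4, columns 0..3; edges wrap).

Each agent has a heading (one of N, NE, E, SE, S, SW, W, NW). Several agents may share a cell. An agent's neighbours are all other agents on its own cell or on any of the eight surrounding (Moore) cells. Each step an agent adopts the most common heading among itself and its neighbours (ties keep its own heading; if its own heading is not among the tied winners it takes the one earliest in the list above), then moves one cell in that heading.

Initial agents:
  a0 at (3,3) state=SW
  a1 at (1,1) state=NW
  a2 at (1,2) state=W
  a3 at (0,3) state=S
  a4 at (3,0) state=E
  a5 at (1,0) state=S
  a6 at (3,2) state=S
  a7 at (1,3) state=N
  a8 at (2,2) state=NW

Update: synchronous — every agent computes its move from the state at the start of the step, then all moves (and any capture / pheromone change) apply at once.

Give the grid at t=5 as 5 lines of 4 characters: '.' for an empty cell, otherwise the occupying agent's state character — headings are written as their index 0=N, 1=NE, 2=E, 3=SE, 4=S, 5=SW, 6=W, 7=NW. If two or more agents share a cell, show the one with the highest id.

t=1: a0@(4,2):SW a1@(0,0):NW a2@(0,1):NW a3@(1,3):S a4@(3,1):E a5@(2,0):S a6@(4,2):S a7@(2,3):S a8@(1,1):NW
t=2: a0@(0,1):SW a1@(4,3):NW a2@(4,0):NW a3@(2,3):S a4@(4,1):S a5@(3,0):S a6@(0,2):S a7@(3,3):S a8@(0,0):NW
t=3: a0@(1,1):S a1@(3,2):NW a2@(3,3):NW a3@(3,3):S a4@(0,1):S a5@(4,0):S a6@(1,2):S a7@(4,3):S a8@(4,3):NW
t=4: a0@(2,1):S a1@(2,1):NW a2@(2,2):NW a3@(4,3):S a4@(1,1):S a5@(0,0):S a6@(2,2):S a7@(0,3):S a8@(3,2):NW
t=5: a0@(3,1):S a1@(1,0):NW a2@(1,1):NW a3@(0,3):S a4@(2,1):S a5@(1,0):S a6@(3,2):S a7@(1,3):S a8@(2,1):NW

...4
47.4
.7..
.44.
....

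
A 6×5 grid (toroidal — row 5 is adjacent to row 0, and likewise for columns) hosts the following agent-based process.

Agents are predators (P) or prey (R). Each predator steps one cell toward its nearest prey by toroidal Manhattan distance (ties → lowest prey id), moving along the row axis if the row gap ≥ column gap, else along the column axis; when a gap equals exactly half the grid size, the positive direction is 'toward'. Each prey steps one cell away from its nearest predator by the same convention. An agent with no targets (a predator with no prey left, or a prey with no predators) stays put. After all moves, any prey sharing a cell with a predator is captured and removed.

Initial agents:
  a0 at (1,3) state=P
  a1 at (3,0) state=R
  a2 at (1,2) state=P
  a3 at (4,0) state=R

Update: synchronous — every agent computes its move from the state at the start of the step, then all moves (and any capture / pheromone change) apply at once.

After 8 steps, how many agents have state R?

2

t=1: a0@(2,3):P a1@(4,0):R a2@(2,2):P a3@(3,0):R
t=2: a0@(2,4):P a1@(5,0):R a2@(2,1):P a3@(3,1):R
t=3: a0@(2,0):P a1@(4,0):R a2@(3,1):P a3@(4,1):R
t=4: a0@(3,0):P a1@(5,0):R a2@(4,1):P a3@(5,1):R
t=5: a0@(4,0):P a1@(0,0):R a2@(5,1):P a3@(0,1):R
t=6: a0@(5,0):P a1@(1,0):R a2@(0,1):P a3@(1,1):R
t=7: a0@(0,0):P a1@(2,0):R a2@(1,1):P a3@(2,1):R
t=8: a0@(1,0):P a1@(3,0):R a2@(2,1):P a3@(3,1):R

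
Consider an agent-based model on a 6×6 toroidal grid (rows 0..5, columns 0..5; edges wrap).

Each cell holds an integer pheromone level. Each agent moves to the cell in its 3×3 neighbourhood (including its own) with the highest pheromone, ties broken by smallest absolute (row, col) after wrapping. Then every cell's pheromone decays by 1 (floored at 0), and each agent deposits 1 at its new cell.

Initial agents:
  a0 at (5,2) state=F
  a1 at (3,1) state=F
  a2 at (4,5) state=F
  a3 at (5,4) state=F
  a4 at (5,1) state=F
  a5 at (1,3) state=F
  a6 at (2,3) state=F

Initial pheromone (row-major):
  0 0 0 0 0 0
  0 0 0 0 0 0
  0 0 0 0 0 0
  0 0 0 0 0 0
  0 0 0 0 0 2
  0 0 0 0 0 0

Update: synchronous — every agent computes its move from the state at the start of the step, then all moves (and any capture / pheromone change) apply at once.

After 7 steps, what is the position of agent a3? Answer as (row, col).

t=1: a0@(0,1) a1@(2,0) a2@(4,5) a3@(4,5) a4@(0,0) a5@(0,2) a6@(1,2) | pheromone: 1 1 1 0 0 0 / 0 0 1 0 0 0 / 1 0 0 0 0 0 / 0 0 0 0 0 0 / 0 0 0 0 0 3 / 0 0 0 0 0 0
t=2: a0@(0,0) a1@(2,0) a2@(4,5) a3@(4,5) a4@(0,0) a5@(0,1) a6@(0,1) | pheromone: 2 2 0 0 0 0 / 0 0 0 0 0 0 / 1 0 0 0 0 0 / 0 0 0 0 0 0 / 0 0 0 0 0 4 / 0 0 0 0 0 0
t=3: a0@(0,0) a1@(2,0) a2@(4,5) a3@(4,5) a4@(0,0) a5@(0,0) a6@(0,0) | pheromone: 5 1 0 0 0 0 / 0 0 0 0 0 0 / 1 0 0 0 0 0 / 0 0 0 0 0 0 / 0 0 0 0 0 5 / 0 0 0 0 0 0
t=4: a0@(0,0) a1@(2,0) a2@(4,5) a3@(4,5) a4@(0,0) a5@(0,0) a6@(0,0) | pheromone: 8 0 0 0 0 0 / 0 0 0 0 0 0 / 1 0 0 0 0 0 / 0 0 0 0 0 0 / 0 0 0 0 0 6 / 0 0 0 0 0 0
t=5: a0@(0,0) a1@(2,0) a2@(4,5) a3@(4,5) a4@(0,0) a5@(0,0) a6@(0,0) | pheromone: 11 0 0 0 0 0 / 0 0 0 0 0 0 / 1 0 0 0 0 0 / 0 0 0 0 0 0 / 0 0 0 0 0 7 / 0 0 0 0 0 0
t=6: a0@(0,0) a1@(2,0) a2@(4,5) a3@(4,5) a4@(0,0) a5@(0,0) a6@(0,0) | pheromone: 14 0 0 0 0 0 / 0 0 0 0 0 0 / 1 0 0 0 0 0 / 0 0 0 0 0 0 / 0 0 0 0 0 8 / 0 0 0 0 0 0
t=7: a0@(0,0) a1@(2,0) a2@(4,5) a3@(4,5) a4@(0,0) a5@(0,0) a6@(0,0) | pheromone: 17 0 0 0 0 0 / 0 0 0 0 0 0 / 1 0 0 0 0 0 / 0 0 0 0 0 0 / 0 0 0 0 0 9 / 0 0 0 0 0 0

(4, 5)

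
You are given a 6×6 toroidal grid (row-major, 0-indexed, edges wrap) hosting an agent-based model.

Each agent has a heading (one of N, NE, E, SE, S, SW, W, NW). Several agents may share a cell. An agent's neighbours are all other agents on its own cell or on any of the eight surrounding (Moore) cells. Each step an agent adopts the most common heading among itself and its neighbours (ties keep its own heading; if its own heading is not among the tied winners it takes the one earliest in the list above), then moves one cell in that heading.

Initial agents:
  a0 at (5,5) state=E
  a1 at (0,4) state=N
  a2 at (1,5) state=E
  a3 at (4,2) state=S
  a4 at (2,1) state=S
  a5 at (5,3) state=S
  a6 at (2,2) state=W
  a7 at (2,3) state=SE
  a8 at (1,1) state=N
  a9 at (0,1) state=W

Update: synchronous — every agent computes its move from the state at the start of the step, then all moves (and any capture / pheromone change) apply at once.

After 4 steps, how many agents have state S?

t=1: a0@(5,0):E a1@(0,5):E a2@(1,0):E a3@(5,2):S a4@(3,1):S a5@(0,3):S a6@(2,1):W a7@(3,4):SE a8@(1,0):W a9@(0,0):W
t=2: a0@(5,1):E a1@(0,0):E a2@(1,5):W a3@(0,2):S a4@(4,1):S a5@(1,3):S a6@(2,0):W a7@(4,5):SE a8@(1,5):W a9@(0,1):E
t=3: a0@(5,2):E a1@(0,1):E a2@(1,4):W a3@(1,2):S a4@(5,1):S a5@(2,3):S a6@(2,5):W a7@(5,0):SE a8@(1,4):W a9@(0,2):E
t=4: a0@(5,3):E a1@(0,2):E a2@(1,3):W a3@(2,2):S a4@(5,2):E a5@(3,3):S a6@(2,4):W a7@(0,1):SE a8@(1,3):W a9@(0,3):E

2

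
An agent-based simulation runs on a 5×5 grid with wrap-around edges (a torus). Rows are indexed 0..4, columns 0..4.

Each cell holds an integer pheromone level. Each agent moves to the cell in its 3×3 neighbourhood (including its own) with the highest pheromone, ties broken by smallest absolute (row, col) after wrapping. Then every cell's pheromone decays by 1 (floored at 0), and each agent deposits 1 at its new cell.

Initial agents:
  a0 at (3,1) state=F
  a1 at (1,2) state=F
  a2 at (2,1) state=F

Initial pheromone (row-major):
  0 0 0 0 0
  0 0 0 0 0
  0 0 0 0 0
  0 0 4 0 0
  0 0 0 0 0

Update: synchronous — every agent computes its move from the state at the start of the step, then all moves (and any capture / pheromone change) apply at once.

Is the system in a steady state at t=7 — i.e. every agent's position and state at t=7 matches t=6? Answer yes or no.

yes

t=1: a0@(3,2) a1@(0,1) a2@(3,2) | pheromone: 0 1 0 0 0 / 0 0 0 0 0 / 0 0 0 0 0 / 0 0 5 0 0 / 0 0 0 0 0
t=2: a0@(3,2) a1@(0,1) a2@(3,2) | pheromone: 0 1 0 0 0 / 0 0 0 0 0 / 0 0 0 0 0 / 0 0 6 0 0 / 0 0 0 0 0
t=3: a0@(3,2) a1@(0,1) a2@(3,2) | pheromone: 0 1 0 0 0 / 0 0 0 0 0 / 0 0 0 0 0 / 0 0 7 0 0 / 0 0 0 0 0
t=4: a0@(3,2) a1@(0,1) a2@(3,2) | pheromone: 0 1 0 0 0 / 0 0 0 0 0 / 0 0 0 0 0 / 0 0 8 0 0 / 0 0 0 0 0
t=5: a0@(3,2) a1@(0,1) a2@(3,2) | pheromone: 0 1 0 0 0 / 0 0 0 0 0 / 0 0 0 0 0 / 0 0 9 0 0 / 0 0 0 0 0
t=6: a0@(3,2) a1@(0,1) a2@(3,2) | pheromone: 0 1 0 0 0 / 0 0 0 0 0 / 0 0 0 0 0 / 0 0 10 0 0 / 0 0 0 0 0
t=7: a0@(3,2) a1@(0,1) a2@(3,2) | pheromone: 0 1 0 0 0 / 0 0 0 0 0 / 0 0 0 0 0 / 0 0 11 0 0 / 0 0 0 0 0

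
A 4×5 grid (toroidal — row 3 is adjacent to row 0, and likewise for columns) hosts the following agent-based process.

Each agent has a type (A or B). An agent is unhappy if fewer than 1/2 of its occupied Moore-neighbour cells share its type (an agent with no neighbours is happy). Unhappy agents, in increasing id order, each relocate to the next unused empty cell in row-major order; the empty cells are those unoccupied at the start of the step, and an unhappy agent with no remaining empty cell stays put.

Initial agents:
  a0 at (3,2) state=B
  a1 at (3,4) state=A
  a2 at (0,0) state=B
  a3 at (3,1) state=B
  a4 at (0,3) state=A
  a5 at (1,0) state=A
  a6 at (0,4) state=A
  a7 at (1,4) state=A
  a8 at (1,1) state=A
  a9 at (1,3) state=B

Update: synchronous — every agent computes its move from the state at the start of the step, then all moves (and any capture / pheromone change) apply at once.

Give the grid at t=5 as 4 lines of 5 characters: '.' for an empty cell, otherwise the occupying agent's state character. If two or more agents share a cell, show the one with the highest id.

ABBAA
A...A
.....
.BB.A

t=1: a0@(3,2):B a1@(3,4):A a2@(0,1):B a3@(3,1):B a4@(0,3):A a5@(1,0):A a6@(0,4):A a7@(1,4):A a8@(1,1):A a9@(0,2):B
t=2: a0@(3,2):B a1@(3,4):A a2@(0,1):B a3@(3,1):B a4@(0,3):A a5@(1,0):A a6@(0,4):A a7@(1,4):A a8@(0,0):A a9@(0,2):B
t=3: (unchanged — steady state)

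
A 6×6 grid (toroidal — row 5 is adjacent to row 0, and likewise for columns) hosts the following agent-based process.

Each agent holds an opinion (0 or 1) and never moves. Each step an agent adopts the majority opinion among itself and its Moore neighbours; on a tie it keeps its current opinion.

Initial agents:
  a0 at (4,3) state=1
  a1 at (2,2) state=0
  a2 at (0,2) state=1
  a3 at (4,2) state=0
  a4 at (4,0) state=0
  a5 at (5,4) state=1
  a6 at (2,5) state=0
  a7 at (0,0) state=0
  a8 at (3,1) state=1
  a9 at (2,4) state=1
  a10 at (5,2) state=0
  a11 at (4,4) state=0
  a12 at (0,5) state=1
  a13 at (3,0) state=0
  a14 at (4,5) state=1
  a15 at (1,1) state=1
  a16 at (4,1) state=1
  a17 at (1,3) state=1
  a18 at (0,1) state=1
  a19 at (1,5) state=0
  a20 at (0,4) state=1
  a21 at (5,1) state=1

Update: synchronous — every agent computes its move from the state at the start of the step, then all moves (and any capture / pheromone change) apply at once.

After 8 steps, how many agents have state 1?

18

t=1: a0@(4,3):0 a1@(2,2):1 a2@(0,2):1 a3@(4,2):1 a4@(4,0):1 a5@(5,4):1 a6@(2,5):0 a7@(0,0):1 a8@(3,1):0 a9@(2,4):1 a10@(5,2):1 a11@(4,4):1 a12@(0,5):1 a13@(3,0):0 a14@(4,5):0 a15@(1,1):1 a16@(4,1):0 a17@(1,3):1 a18@(0,1):1 a19@(1,5):0 a20@(0,4):1 a21@(5,1):1
t=2: a0@(4,3):1 a1@(2,2):1 a2@(0,2):1 a3@(4,2):1 a4@(4,0):0 a5@(5,4):1 a6@(2,5):0 a7@(0,0):1 a8@(3,1):0 a9@(2,4):1 a10@(5,2):1 a11@(4,4):1 a12@(0,5):1 a13@(3,0):0 a14@(4,5):1 a15@(1,1):1 a16@(4,1):1 a17@(1,3):1 a18@(0,1):1 a19@(1,5):1 a20@(0,4):1 a21@(5,1):1
t=3: (unchanged — steady state)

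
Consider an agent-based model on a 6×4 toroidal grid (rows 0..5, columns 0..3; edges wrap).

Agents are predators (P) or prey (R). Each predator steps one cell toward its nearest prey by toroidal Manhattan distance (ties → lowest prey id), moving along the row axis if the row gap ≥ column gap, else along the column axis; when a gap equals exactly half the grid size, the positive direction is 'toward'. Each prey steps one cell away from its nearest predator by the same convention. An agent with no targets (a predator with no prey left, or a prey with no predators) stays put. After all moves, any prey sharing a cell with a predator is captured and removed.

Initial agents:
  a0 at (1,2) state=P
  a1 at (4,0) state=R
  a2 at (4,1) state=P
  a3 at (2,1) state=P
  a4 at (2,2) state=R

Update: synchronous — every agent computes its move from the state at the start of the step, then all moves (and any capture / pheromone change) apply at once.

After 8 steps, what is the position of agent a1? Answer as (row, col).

(4, 2)

t=1: a0@(2,2):P a1@(4,3):R a2@(4,0):P a3@(2,2):P a4@(3,2):R
t=2: a0@(3,2):P a1@(4,2):R a2@(4,3):P a3@(3,2):P a4@(4,2):R
t=3: a0@(4,2):P a1@(5,2):R a2@(4,2):P a3@(4,2):P a4@(5,2):R
t=4: a0@(5,2):P a1@(0,2):R a2@(5,2):P a3@(5,2):P a4@(0,2):R
t=5: a0@(0,2):P a1@(1,2):R a2@(0,2):P a3@(0,2):P a4@(1,2):R
t=6: a0@(1,2):P a1@(2,2):R a2@(1,2):P a3@(1,2):P a4@(2,2):R
t=7: a0@(2,2):P a1@(3,2):R a2@(2,2):P a3@(2,2):P a4@(3,2):R
t=8: a0@(3,2):P a1@(4,2):R a2@(3,2):P a3@(3,2):P a4@(4,2):R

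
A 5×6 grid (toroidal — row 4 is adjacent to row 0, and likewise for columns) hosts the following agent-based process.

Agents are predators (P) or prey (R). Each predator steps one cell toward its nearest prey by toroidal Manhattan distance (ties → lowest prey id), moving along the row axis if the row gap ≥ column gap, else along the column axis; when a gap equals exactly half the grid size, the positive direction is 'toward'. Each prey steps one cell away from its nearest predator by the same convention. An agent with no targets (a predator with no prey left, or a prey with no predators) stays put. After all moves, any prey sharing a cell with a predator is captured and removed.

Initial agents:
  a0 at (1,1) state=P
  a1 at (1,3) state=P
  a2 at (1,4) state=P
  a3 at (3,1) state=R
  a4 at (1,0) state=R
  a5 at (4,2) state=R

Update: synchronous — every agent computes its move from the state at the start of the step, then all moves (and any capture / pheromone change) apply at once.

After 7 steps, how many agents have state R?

t=1: a0@(1,0):P a1@(1,4):P a2@(1,5):P a3@(4,1):R a5@(3,2):R
t=2: a0@(0,0):P a1@(2,4):P a2@(0,5):P a3@(3,1):R a5@(4,2):R
t=3: a0@(4,0):P a1@(2,5):P a2@(4,5):P a3@(2,1):R a5@(4,3):R
t=4: a0@(3,0):P a1@(2,0):P a2@(4,4):P a3@(2,2):R a5@(4,2):R
t=5: a0@(3,1):P a1@(2,1):P a2@(4,3):P a3@(2,3):R a5@(4,1):R
t=6: a0@(4,1):P a1@(2,2):P a2@(3,3):P a3@(2,4):R a5@(0,1):R
t=7: a0@(0,1):P a1@(2,3):P a2@(2,3):P a3@(2,5):R a5@(1,1):R

2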